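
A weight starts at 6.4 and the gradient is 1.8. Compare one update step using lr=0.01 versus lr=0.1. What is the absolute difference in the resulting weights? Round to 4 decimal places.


With lr=0.01: w_new = 6.4 - 0.01 * 1.8 = 6.382
With lr=0.1: w_new = 6.4 - 0.1 * 1.8 = 6.22
Absolute difference = |6.382 - 6.22|
= 0.1620

0.1620


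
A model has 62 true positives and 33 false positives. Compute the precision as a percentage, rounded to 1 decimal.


Precision = TP / (TP + FP) * 100
= 62 / (62 + 33)
= 62 / 95
= 0.6526
= 65.3%

65.3


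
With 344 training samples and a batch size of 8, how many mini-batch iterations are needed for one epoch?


Iterations per epoch = dataset_size / batch_size
= 344 / 8
= 43

43


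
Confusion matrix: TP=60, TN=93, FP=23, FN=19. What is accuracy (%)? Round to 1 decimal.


Accuracy = (TP + TN) / (TP + TN + FP + FN) * 100
= (60 + 93) / (60 + 93 + 23 + 19)
= 153 / 195
= 0.7846
= 78.5%

78.5


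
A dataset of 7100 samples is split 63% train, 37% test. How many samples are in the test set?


Train samples = 7100 * 63% = 4473
Test samples = 7100 - 4473
= 2627

2627


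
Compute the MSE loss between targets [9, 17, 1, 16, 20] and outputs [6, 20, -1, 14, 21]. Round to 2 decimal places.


Differences: [3, -3, 2, 2, -1]
Squared errors: [9, 9, 4, 4, 1]
Sum of squared errors = 27
MSE = 27 / 5 = 5.40

5.40


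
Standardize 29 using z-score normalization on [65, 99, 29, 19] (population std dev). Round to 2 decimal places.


Mean = (65 + 99 + 29 + 19) / 4 = 53.0
Variance = sum((x_i - mean)^2) / n = 998.0
Std = sqrt(998.0) = 31.5911
Z = (x - mean) / std
= (29 - 53.0) / 31.5911
= -24.0 / 31.5911
= -0.76

-0.76


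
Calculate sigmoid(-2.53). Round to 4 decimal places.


sigmoid(z) = 1 / (1 + exp(-z))
exp(-(-2.53)) = exp(2.53) = 12.5535
1 + 12.5535 = 13.5535
1 / 13.5535 = 0.0738

0.0738


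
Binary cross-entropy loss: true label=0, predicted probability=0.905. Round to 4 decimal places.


For y=0: Loss = -log(1-p)
= -log(1 - 0.905)
= -log(0.095)
= -(-2.3539)
= 2.3539

2.3539


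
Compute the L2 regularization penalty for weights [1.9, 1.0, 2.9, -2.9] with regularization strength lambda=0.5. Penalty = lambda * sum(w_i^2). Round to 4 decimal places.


Squaring each weight:
1.9^2 = 3.61
1.0^2 = 1.0
2.9^2 = 8.41
(-2.9)^2 = 8.41
Sum of squares = 21.43
Penalty = 0.5 * 21.43 = 10.7150

10.7150


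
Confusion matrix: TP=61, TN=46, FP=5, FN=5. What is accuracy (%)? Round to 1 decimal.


Accuracy = (TP + TN) / (TP + TN + FP + FN) * 100
= (61 + 46) / (61 + 46 + 5 + 5)
= 107 / 117
= 0.9145
= 91.5%

91.5


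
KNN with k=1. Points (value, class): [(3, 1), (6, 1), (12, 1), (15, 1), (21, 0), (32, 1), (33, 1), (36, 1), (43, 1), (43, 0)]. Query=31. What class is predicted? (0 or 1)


Distances from query 31:
Point 32 (class 1): distance = 1
K=1 nearest neighbors: classes = [1]
Votes for class 1: 1 / 1
Majority vote => class 1

1


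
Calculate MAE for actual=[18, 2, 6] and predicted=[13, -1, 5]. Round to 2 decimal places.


Absolute errors: [5, 3, 1]
Sum of absolute errors = 9
MAE = 9 / 3 = 3.00

3.00


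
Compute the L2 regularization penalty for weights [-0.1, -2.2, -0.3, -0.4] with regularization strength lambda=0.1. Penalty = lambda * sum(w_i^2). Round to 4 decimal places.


Squaring each weight:
(-0.1)^2 = 0.01
(-2.2)^2 = 4.84
(-0.3)^2 = 0.09
(-0.4)^2 = 0.16
Sum of squares = 5.1
Penalty = 0.1 * 5.1 = 0.5100

0.5100


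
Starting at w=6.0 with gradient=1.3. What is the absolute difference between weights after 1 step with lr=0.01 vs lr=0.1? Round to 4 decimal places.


With lr=0.01: w_new = 6.0 - 0.01 * 1.3 = 5.987
With lr=0.1: w_new = 6.0 - 0.1 * 1.3 = 5.87
Absolute difference = |5.987 - 5.87|
= 0.1170

0.1170


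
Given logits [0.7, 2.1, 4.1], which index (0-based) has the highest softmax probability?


Softmax is a monotonic transformation, so it preserves the argmax.
We need to find the index of the maximum logit.
Index 0: 0.7
Index 1: 2.1
Index 2: 4.1
Maximum logit = 4.1 at index 2

2


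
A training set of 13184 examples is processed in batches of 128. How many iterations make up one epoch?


Iterations per epoch = dataset_size / batch_size
= 13184 / 128
= 103

103


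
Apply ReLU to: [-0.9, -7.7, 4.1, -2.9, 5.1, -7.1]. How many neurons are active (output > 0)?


ReLU(x) = max(0, x) for each element:
ReLU(-0.9) = 0
ReLU(-7.7) = 0
ReLU(4.1) = 4.1
ReLU(-2.9) = 0
ReLU(5.1) = 5.1
ReLU(-7.1) = 0
Active neurons (>0): 2

2


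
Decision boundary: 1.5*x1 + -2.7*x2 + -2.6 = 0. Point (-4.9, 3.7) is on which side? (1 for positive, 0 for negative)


Compute 1.5 * -4.9 + -2.7 * 3.7 + -2.6
= -7.35 + -9.99 + -2.6
= -19.94
Since -19.94 < 0, the point is on the negative side.

0


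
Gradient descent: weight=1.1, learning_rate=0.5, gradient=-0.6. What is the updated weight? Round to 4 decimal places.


w_new = w_old - lr * gradient
= 1.1 - 0.5 * -0.6
= 1.1 - (-0.3)
= 1.4000

1.4000


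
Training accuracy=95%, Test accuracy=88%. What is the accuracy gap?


Gap = train_accuracy - test_accuracy
= 95 - 88
= 7%
This moderate gap may indicate mild overfitting.

7


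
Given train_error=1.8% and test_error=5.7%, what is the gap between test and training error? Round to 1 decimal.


Generalization gap = test_error - train_error
= 5.7 - 1.8
= 3.9%
A moderate gap.

3.9


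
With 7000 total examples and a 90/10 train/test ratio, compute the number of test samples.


Train samples = 7000 * 90% = 6300
Test samples = 7000 - 6300
= 700

700


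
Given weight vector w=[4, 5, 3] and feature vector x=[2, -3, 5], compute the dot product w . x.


Element-wise products:
4 * 2 = 8
5 * -3 = -15
3 * 5 = 15
Sum = 8 + -15 + 15
= 8

8


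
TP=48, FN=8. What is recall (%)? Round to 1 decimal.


Recall = TP / (TP + FN) * 100
= 48 / (48 + 8)
= 48 / 56
= 0.8571
= 85.7%

85.7


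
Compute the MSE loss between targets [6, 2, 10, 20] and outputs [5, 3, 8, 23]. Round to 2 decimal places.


Differences: [1, -1, 2, -3]
Squared errors: [1, 1, 4, 9]
Sum of squared errors = 15
MSE = 15 / 4 = 3.75

3.75


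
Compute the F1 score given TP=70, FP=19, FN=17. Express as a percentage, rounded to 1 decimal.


Precision = TP / (TP + FP) = 70 / 89 = 0.7865
Recall = TP / (TP + FN) = 70 / 87 = 0.8046
F1 = 2 * P * R / (P + R)
= 2 * 0.7865 * 0.8046 / (0.7865 + 0.8046)
= 1.2657 / 1.5911
= 0.7955
As percentage: 79.5%

79.5


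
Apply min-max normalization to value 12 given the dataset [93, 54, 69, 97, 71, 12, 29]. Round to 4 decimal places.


Min = 12, Max = 97
Range = 97 - 12 = 85
Scaled = (x - min) / (max - min)
= (12 - 12) / 85
= 0 / 85
= 0.0000

0.0000


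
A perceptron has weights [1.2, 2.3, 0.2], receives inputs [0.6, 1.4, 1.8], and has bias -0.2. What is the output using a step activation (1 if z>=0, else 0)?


z = w . x + b
= 1.2*0.6 + 2.3*1.4 + 0.2*1.8 + -0.2
= 0.72 + 3.22 + 0.36 + -0.2
= 4.3 + -0.2
= 4.1
Since z = 4.1 >= 0, output = 1

1


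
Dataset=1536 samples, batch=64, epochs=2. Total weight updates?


Iterations per epoch = 1536 / 64 = 24
Total updates = iterations_per_epoch * epochs
= 24 * 2
= 48

48


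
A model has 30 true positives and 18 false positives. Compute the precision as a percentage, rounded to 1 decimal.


Precision = TP / (TP + FP) * 100
= 30 / (30 + 18)
= 30 / 48
= 0.625
= 62.5%

62.5


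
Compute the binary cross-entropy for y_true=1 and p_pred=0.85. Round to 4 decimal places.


For y=1: Loss = -log(p)
= -log(0.85)
= -(-0.1625)
= 0.1625

0.1625


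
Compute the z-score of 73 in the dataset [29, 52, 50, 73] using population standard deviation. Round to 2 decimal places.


Mean = (29 + 52 + 50 + 73) / 4 = 51.0
Variance = sum((x_i - mean)^2) / n = 242.5
Std = sqrt(242.5) = 15.5724
Z = (x - mean) / std
= (73 - 51.0) / 15.5724
= 22.0 / 15.5724
= 1.41

1.41


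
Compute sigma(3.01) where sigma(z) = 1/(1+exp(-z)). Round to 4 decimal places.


sigmoid(z) = 1 / (1 + exp(-z))
exp(-(3.01)) = exp(-3.01) = 0.0493
1 + 0.0493 = 1.0493
1 / 1.0493 = 0.9530

0.9530


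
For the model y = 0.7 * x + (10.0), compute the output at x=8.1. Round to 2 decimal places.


y = 0.7 * 8.1 + (10.0)
= 5.67 + (10.0)
= 15.67

15.67


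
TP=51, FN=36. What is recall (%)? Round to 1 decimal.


Recall = TP / (TP + FN) * 100
= 51 / (51 + 36)
= 51 / 87
= 0.5862
= 58.6%

58.6


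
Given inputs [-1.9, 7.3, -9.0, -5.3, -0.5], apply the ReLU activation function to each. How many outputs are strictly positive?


ReLU(x) = max(0, x) for each element:
ReLU(-1.9) = 0
ReLU(7.3) = 7.3
ReLU(-9.0) = 0
ReLU(-5.3) = 0
ReLU(-0.5) = 0
Active neurons (>0): 1

1


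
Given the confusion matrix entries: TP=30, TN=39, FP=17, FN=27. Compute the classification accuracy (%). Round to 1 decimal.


Accuracy = (TP + TN) / (TP + TN + FP + FN) * 100
= (30 + 39) / (30 + 39 + 17 + 27)
= 69 / 113
= 0.6106
= 61.1%

61.1


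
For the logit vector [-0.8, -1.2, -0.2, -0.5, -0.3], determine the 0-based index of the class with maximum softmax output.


Softmax is a monotonic transformation, so it preserves the argmax.
We need to find the index of the maximum logit.
Index 0: -0.8
Index 1: -1.2
Index 2: -0.2
Index 3: -0.5
Index 4: -0.3
Maximum logit = -0.2 at index 2

2


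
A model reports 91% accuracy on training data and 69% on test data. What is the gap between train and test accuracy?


Gap = train_accuracy - test_accuracy
= 91 - 69
= 22%
This large gap strongly indicates overfitting.

22


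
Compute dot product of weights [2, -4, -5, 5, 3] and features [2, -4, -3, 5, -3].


Element-wise products:
2 * 2 = 4
-4 * -4 = 16
-5 * -3 = 15
5 * 5 = 25
3 * -3 = -9
Sum = 4 + 16 + 15 + 25 + -9
= 51

51


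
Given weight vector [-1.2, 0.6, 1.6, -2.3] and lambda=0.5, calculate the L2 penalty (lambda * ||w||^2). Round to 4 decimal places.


Squaring each weight:
(-1.2)^2 = 1.44
0.6^2 = 0.36
1.6^2 = 2.56
(-2.3)^2 = 5.29
Sum of squares = 9.65
Penalty = 0.5 * 9.65 = 4.8250

4.8250


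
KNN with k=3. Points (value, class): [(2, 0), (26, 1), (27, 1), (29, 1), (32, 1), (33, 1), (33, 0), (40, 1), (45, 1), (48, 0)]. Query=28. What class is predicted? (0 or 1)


Distances from query 28:
Point 27 (class 1): distance = 1
Point 29 (class 1): distance = 1
Point 26 (class 1): distance = 2
K=3 nearest neighbors: classes = [1, 1, 1]
Votes for class 1: 3 / 3
Majority vote => class 1

1


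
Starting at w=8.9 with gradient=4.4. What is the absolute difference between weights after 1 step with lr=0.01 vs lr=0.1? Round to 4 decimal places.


With lr=0.01: w_new = 8.9 - 0.01 * 4.4 = 8.856
With lr=0.1: w_new = 8.9 - 0.1 * 4.4 = 8.46
Absolute difference = |8.856 - 8.46|
= 0.3960

0.3960


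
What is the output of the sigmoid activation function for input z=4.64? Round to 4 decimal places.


sigmoid(z) = 1 / (1 + exp(-z))
exp(-(4.64)) = exp(-4.64) = 0.0097
1 + 0.0097 = 1.0097
1 / 1.0097 = 0.9904

0.9904


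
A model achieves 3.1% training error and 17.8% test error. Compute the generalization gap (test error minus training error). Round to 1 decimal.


Generalization gap = test_error - train_error
= 17.8 - 3.1
= 14.7%
A large gap suggests overfitting.

14.7


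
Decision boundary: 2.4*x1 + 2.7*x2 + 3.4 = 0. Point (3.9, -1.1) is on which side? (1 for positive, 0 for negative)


Compute 2.4 * 3.9 + 2.7 * -1.1 + 3.4
= 9.36 + -2.97 + 3.4
= 9.79
Since 9.79 >= 0, the point is on the positive side.

1


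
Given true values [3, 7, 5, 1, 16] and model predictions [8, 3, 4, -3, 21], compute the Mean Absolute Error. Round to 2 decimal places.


Absolute errors: [5, 4, 1, 4, 5]
Sum of absolute errors = 19
MAE = 19 / 5 = 3.80

3.80


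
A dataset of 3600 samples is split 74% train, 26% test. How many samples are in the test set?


Train samples = 3600 * 74% = 2664
Test samples = 3600 - 2664
= 936

936


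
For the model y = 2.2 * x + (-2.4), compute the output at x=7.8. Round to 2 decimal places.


y = 2.2 * 7.8 + (-2.4)
= 17.16 + (-2.4)
= 14.76

14.76


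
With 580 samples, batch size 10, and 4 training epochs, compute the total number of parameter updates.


Iterations per epoch = 580 / 10 = 58
Total updates = iterations_per_epoch * epochs
= 58 * 4
= 232

232


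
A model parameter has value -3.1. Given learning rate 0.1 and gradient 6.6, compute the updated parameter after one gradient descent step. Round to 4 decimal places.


w_new = w_old - lr * gradient
= -3.1 - 0.1 * 6.6
= -3.1 - (0.66)
= -3.7600

-3.7600


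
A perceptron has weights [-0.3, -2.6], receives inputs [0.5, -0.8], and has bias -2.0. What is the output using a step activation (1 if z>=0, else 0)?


z = w . x + b
= -0.3*0.5 + -2.6*-0.8 + -2.0
= -0.15 + 2.08 + -2.0
= 1.93 + -2.0
= -0.07
Since z = -0.07 < 0, output = 0

0


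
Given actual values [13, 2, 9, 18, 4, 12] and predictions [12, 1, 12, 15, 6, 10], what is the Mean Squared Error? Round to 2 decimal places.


Differences: [1, 1, -3, 3, -2, 2]
Squared errors: [1, 1, 9, 9, 4, 4]
Sum of squared errors = 28
MSE = 28 / 6 = 4.67

4.67


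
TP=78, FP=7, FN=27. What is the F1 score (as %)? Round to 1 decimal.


Precision = TP / (TP + FP) = 78 / 85 = 0.9176
Recall = TP / (TP + FN) = 78 / 105 = 0.7429
F1 = 2 * P * R / (P + R)
= 2 * 0.9176 * 0.7429 / (0.9176 + 0.7429)
= 1.3634 / 1.6605
= 0.8211
As percentage: 82.1%

82.1


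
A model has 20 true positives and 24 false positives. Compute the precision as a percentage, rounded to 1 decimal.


Precision = TP / (TP + FP) * 100
= 20 / (20 + 24)
= 20 / 44
= 0.4545
= 45.5%

45.5


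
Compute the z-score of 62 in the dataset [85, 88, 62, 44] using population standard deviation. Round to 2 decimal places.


Mean = (85 + 88 + 62 + 44) / 4 = 69.75
Variance = sum((x_i - mean)^2) / n = 322.1875
Std = sqrt(322.1875) = 17.9496
Z = (x - mean) / std
= (62 - 69.75) / 17.9496
= -7.75 / 17.9496
= -0.43

-0.43


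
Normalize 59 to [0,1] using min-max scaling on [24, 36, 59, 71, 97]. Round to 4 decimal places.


Min = 24, Max = 97
Range = 97 - 24 = 73
Scaled = (x - min) / (max - min)
= (59 - 24) / 73
= 35 / 73
= 0.4795

0.4795


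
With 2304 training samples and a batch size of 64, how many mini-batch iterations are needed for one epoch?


Iterations per epoch = dataset_size / batch_size
= 2304 / 64
= 36

36


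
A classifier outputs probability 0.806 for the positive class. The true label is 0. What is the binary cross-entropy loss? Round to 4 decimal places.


For y=0: Loss = -log(1-p)
= -log(1 - 0.806)
= -log(0.194)
= -(-1.6399)
= 1.6399

1.6399


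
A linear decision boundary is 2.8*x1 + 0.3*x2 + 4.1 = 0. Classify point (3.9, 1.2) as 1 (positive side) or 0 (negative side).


Compute 2.8 * 3.9 + 0.3 * 1.2 + 4.1
= 10.92 + 0.36 + 4.1
= 15.38
Since 15.38 >= 0, the point is on the positive side.

1


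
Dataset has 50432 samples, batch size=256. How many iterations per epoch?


Iterations per epoch = dataset_size / batch_size
= 50432 / 256
= 197

197


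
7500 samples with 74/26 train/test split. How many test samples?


Train samples = 7500 * 74% = 5550
Test samples = 7500 - 5550
= 1950

1950


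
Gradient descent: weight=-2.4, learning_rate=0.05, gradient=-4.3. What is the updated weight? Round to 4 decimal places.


w_new = w_old - lr * gradient
= -2.4 - 0.05 * -4.3
= -2.4 - (-0.215)
= -2.1850

-2.1850


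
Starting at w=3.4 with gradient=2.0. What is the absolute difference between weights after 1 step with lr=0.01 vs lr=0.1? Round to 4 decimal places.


With lr=0.01: w_new = 3.4 - 0.01 * 2.0 = 3.38
With lr=0.1: w_new = 3.4 - 0.1 * 2.0 = 3.2
Absolute difference = |3.38 - 3.2|
= 0.1800

0.1800


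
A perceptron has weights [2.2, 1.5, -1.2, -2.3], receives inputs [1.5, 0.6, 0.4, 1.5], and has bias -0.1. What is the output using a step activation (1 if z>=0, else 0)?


z = w . x + b
= 2.2*1.5 + 1.5*0.6 + -1.2*0.4 + -2.3*1.5 + -0.1
= 3.3 + 0.9 + -0.48 + -3.45 + -0.1
= 0.27 + -0.1
= 0.17
Since z = 0.17 >= 0, output = 1

1


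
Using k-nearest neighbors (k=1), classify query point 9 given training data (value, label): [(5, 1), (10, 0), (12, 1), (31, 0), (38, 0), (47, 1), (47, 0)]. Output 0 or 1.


Distances from query 9:
Point 10 (class 0): distance = 1
K=1 nearest neighbors: classes = [0]
Votes for class 1: 0 / 1
Majority vote => class 0

0


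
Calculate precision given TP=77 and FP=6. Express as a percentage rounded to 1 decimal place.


Precision = TP / (TP + FP) * 100
= 77 / (77 + 6)
= 77 / 83
= 0.9277
= 92.8%

92.8


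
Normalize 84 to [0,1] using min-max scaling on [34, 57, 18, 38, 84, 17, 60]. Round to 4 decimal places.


Min = 17, Max = 84
Range = 84 - 17 = 67
Scaled = (x - min) / (max - min)
= (84 - 17) / 67
= 67 / 67
= 1.0000

1.0000


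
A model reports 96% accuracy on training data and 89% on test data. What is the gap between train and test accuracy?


Gap = train_accuracy - test_accuracy
= 96 - 89
= 7%
This moderate gap may indicate mild overfitting.

7


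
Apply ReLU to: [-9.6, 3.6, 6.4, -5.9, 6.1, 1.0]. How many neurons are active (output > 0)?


ReLU(x) = max(0, x) for each element:
ReLU(-9.6) = 0
ReLU(3.6) = 3.6
ReLU(6.4) = 6.4
ReLU(-5.9) = 0
ReLU(6.1) = 6.1
ReLU(1.0) = 1.0
Active neurons (>0): 4

4


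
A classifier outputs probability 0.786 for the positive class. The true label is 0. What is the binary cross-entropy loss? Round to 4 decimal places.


For y=0: Loss = -log(1-p)
= -log(1 - 0.786)
= -log(0.214)
= -(-1.5418)
= 1.5418

1.5418


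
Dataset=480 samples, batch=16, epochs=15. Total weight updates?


Iterations per epoch = 480 / 16 = 30
Total updates = iterations_per_epoch * epochs
= 30 * 15
= 450

450


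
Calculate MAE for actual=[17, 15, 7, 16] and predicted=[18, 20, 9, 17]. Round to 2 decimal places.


Absolute errors: [1, 5, 2, 1]
Sum of absolute errors = 9
MAE = 9 / 4 = 2.25

2.25


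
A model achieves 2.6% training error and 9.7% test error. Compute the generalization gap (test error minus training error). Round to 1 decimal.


Generalization gap = test_error - train_error
= 9.7 - 2.6
= 7.1%
A moderate gap.

7.1


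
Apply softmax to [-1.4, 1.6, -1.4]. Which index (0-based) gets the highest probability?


Softmax is a monotonic transformation, so it preserves the argmax.
We need to find the index of the maximum logit.
Index 0: -1.4
Index 1: 1.6
Index 2: -1.4
Maximum logit = 1.6 at index 1

1


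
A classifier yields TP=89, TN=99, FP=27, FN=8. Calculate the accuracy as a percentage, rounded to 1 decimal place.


Accuracy = (TP + TN) / (TP + TN + FP + FN) * 100
= (89 + 99) / (89 + 99 + 27 + 8)
= 188 / 223
= 0.843
= 84.3%

84.3


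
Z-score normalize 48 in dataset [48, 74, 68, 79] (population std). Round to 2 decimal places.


Mean = (48 + 74 + 68 + 79) / 4 = 67.25
Variance = sum((x_i - mean)^2) / n = 138.6875
Std = sqrt(138.6875) = 11.7766
Z = (x - mean) / std
= (48 - 67.25) / 11.7766
= -19.25 / 11.7766
= -1.63

-1.63


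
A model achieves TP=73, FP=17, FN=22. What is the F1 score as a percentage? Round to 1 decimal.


Precision = TP / (TP + FP) = 73 / 90 = 0.8111
Recall = TP / (TP + FN) = 73 / 95 = 0.7684
F1 = 2 * P * R / (P + R)
= 2 * 0.8111 * 0.7684 / (0.8111 + 0.7684)
= 1.2465 / 1.5795
= 0.7892
As percentage: 78.9%

78.9


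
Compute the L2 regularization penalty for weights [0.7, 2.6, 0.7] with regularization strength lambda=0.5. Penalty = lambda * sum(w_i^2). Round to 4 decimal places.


Squaring each weight:
0.7^2 = 0.49
2.6^2 = 6.76
0.7^2 = 0.49
Sum of squares = 7.74
Penalty = 0.5 * 7.74 = 3.8700

3.8700


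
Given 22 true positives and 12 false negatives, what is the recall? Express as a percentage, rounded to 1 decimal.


Recall = TP / (TP + FN) * 100
= 22 / (22 + 12)
= 22 / 34
= 0.6471
= 64.7%

64.7


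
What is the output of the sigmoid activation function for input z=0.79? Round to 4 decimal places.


sigmoid(z) = 1 / (1 + exp(-z))
exp(-(0.79)) = exp(-0.79) = 0.4538
1 + 0.4538 = 1.4538
1 / 1.4538 = 0.6878

0.6878


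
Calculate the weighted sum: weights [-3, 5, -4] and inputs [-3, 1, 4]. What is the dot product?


Element-wise products:
-3 * -3 = 9
5 * 1 = 5
-4 * 4 = -16
Sum = 9 + 5 + -16
= -2

-2


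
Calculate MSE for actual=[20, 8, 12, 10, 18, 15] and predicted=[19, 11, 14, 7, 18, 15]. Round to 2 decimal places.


Differences: [1, -3, -2, 3, 0, 0]
Squared errors: [1, 9, 4, 9, 0, 0]
Sum of squared errors = 23
MSE = 23 / 6 = 3.83

3.83


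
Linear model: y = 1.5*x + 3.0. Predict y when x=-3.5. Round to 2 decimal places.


y = 1.5 * -3.5 + (3.0)
= -5.25 + (3.0)
= -2.25

-2.25


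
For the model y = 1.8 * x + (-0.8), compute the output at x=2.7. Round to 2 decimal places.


y = 1.8 * 2.7 + (-0.8)
= 4.86 + (-0.8)
= 4.06

4.06


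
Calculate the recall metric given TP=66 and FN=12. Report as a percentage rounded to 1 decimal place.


Recall = TP / (TP + FN) * 100
= 66 / (66 + 12)
= 66 / 78
= 0.8462
= 84.6%

84.6


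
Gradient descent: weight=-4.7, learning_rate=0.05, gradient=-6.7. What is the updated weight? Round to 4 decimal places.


w_new = w_old - lr * gradient
= -4.7 - 0.05 * -6.7
= -4.7 - (-0.335)
= -4.3650

-4.3650


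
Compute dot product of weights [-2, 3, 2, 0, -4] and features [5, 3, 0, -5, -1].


Element-wise products:
-2 * 5 = -10
3 * 3 = 9
2 * 0 = 0
0 * -5 = 0
-4 * -1 = 4
Sum = -10 + 9 + 0 + 0 + 4
= 3

3


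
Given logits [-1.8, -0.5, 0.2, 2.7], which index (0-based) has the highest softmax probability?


Softmax is a monotonic transformation, so it preserves the argmax.
We need to find the index of the maximum logit.
Index 0: -1.8
Index 1: -0.5
Index 2: 0.2
Index 3: 2.7
Maximum logit = 2.7 at index 3

3


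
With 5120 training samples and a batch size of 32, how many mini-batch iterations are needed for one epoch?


Iterations per epoch = dataset_size / batch_size
= 5120 / 32
= 160

160


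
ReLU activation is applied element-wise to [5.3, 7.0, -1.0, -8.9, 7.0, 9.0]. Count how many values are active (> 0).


ReLU(x) = max(0, x) for each element:
ReLU(5.3) = 5.3
ReLU(7.0) = 7.0
ReLU(-1.0) = 0
ReLU(-8.9) = 0
ReLU(7.0) = 7.0
ReLU(9.0) = 9.0
Active neurons (>0): 4

4


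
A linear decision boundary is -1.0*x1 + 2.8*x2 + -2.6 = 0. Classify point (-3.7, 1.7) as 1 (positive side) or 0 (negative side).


Compute -1.0 * -3.7 + 2.8 * 1.7 + -2.6
= 3.7 + 4.76 + -2.6
= 5.86
Since 5.86 >= 0, the point is on the positive side.

1


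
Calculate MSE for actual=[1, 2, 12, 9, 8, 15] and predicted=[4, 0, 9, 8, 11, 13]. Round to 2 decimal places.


Differences: [-3, 2, 3, 1, -3, 2]
Squared errors: [9, 4, 9, 1, 9, 4]
Sum of squared errors = 36
MSE = 36 / 6 = 6.00

6.00


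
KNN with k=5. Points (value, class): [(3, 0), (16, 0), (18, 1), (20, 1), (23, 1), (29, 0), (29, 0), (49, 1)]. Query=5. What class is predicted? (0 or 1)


Distances from query 5:
Point 3 (class 0): distance = 2
Point 16 (class 0): distance = 11
Point 18 (class 1): distance = 13
Point 20 (class 1): distance = 15
Point 23 (class 1): distance = 18
K=5 nearest neighbors: classes = [0, 0, 1, 1, 1]
Votes for class 1: 3 / 5
Majority vote => class 1

1


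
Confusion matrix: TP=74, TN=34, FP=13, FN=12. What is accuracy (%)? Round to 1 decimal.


Accuracy = (TP + TN) / (TP + TN + FP + FN) * 100
= (74 + 34) / (74 + 34 + 13 + 12)
= 108 / 133
= 0.812
= 81.2%

81.2


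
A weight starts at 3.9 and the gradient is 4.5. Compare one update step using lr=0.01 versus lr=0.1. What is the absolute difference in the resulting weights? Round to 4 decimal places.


With lr=0.01: w_new = 3.9 - 0.01 * 4.5 = 3.855
With lr=0.1: w_new = 3.9 - 0.1 * 4.5 = 3.45
Absolute difference = |3.855 - 3.45|
= 0.4050

0.4050


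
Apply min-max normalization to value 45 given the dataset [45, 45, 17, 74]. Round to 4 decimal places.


Min = 17, Max = 74
Range = 74 - 17 = 57
Scaled = (x - min) / (max - min)
= (45 - 17) / 57
= 28 / 57
= 0.4912

0.4912


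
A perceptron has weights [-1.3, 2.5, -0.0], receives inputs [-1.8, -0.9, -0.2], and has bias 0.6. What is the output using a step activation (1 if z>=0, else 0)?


z = w . x + b
= -1.3*-1.8 + 2.5*-0.9 + -0.0*-0.2 + 0.6
= 2.34 + -2.25 + 0.0 + 0.6
= 0.09 + 0.6
= 0.69
Since z = 0.69 >= 0, output = 1

1


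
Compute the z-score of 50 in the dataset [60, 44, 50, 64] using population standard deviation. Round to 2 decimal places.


Mean = (60 + 44 + 50 + 64) / 4 = 54.5
Variance = sum((x_i - mean)^2) / n = 62.75
Std = sqrt(62.75) = 7.9215
Z = (x - mean) / std
= (50 - 54.5) / 7.9215
= -4.5 / 7.9215
= -0.57

-0.57


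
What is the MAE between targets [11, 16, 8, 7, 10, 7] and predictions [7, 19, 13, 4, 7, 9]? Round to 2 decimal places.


Absolute errors: [4, 3, 5, 3, 3, 2]
Sum of absolute errors = 20
MAE = 20 / 6 = 3.33

3.33


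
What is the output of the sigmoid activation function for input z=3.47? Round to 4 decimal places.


sigmoid(z) = 1 / (1 + exp(-z))
exp(-(3.47)) = exp(-3.47) = 0.0311
1 + 0.0311 = 1.0311
1 / 1.0311 = 0.9698

0.9698


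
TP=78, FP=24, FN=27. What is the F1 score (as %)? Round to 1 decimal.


Precision = TP / (TP + FP) = 78 / 102 = 0.7647
Recall = TP / (TP + FN) = 78 / 105 = 0.7429
F1 = 2 * P * R / (P + R)
= 2 * 0.7647 * 0.7429 / (0.7647 + 0.7429)
= 1.1361 / 1.5076
= 0.7536
As percentage: 75.4%

75.4


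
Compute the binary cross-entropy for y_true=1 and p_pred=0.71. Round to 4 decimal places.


For y=1: Loss = -log(p)
= -log(0.71)
= -(-0.3425)
= 0.3425

0.3425


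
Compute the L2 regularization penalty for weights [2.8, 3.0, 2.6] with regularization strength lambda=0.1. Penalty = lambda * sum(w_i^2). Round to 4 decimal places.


Squaring each weight:
2.8^2 = 7.84
3.0^2 = 9.0
2.6^2 = 6.76
Sum of squares = 23.6
Penalty = 0.1 * 23.6 = 2.3600

2.3600


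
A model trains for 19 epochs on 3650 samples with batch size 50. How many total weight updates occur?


Iterations per epoch = 3650 / 50 = 73
Total updates = iterations_per_epoch * epochs
= 73 * 19
= 1387

1387


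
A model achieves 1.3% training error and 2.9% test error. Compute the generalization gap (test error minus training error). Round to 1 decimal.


Generalization gap = test_error - train_error
= 2.9 - 1.3
= 1.6%
A small gap suggests good generalization.

1.6


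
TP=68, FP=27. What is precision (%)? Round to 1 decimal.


Precision = TP / (TP + FP) * 100
= 68 / (68 + 27)
= 68 / 95
= 0.7158
= 71.6%

71.6


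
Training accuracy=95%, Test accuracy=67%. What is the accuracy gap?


Gap = train_accuracy - test_accuracy
= 95 - 67
= 28%
This large gap strongly indicates overfitting.

28


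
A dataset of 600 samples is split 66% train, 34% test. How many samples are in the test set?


Train samples = 600 * 66% = 396
Test samples = 600 - 396
= 204

204


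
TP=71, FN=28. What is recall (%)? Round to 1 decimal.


Recall = TP / (TP + FN) * 100
= 71 / (71 + 28)
= 71 / 99
= 0.7172
= 71.7%

71.7


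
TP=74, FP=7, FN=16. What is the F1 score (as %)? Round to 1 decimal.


Precision = TP / (TP + FP) = 74 / 81 = 0.9136
Recall = TP / (TP + FN) = 74 / 90 = 0.8222
F1 = 2 * P * R / (P + R)
= 2 * 0.9136 * 0.8222 / (0.9136 + 0.8222)
= 1.5023 / 1.7358
= 0.8655
As percentage: 86.5%

86.5


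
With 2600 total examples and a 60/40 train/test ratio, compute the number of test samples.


Train samples = 2600 * 60% = 1560
Test samples = 2600 - 1560
= 1040

1040


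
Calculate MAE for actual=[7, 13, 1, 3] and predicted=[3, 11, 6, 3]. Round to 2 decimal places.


Absolute errors: [4, 2, 5, 0]
Sum of absolute errors = 11
MAE = 11 / 4 = 2.75

2.75


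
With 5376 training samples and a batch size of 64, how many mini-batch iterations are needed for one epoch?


Iterations per epoch = dataset_size / batch_size
= 5376 / 64
= 84

84


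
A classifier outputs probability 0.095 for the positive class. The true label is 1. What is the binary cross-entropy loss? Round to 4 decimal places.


For y=1: Loss = -log(p)
= -log(0.095)
= -(-2.3539)
= 2.3539

2.3539


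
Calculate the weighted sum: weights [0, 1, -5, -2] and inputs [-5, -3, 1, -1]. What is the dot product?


Element-wise products:
0 * -5 = 0
1 * -3 = -3
-5 * 1 = -5
-2 * -1 = 2
Sum = 0 + -3 + -5 + 2
= -6

-6


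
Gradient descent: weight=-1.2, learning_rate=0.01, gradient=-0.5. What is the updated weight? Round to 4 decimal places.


w_new = w_old - lr * gradient
= -1.2 - 0.01 * -0.5
= -1.2 - (-0.005)
= -1.1950

-1.1950


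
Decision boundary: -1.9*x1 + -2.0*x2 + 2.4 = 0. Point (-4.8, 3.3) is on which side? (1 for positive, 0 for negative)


Compute -1.9 * -4.8 + -2.0 * 3.3 + 2.4
= 9.12 + -6.6 + 2.4
= 4.92
Since 4.92 >= 0, the point is on the positive side.

1


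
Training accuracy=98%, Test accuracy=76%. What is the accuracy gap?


Gap = train_accuracy - test_accuracy
= 98 - 76
= 22%
This large gap strongly indicates overfitting.

22


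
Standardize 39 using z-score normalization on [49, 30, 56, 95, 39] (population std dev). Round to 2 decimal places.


Mean = (49 + 30 + 56 + 95 + 39) / 5 = 53.8
Variance = sum((x_i - mean)^2) / n = 502.16
Std = sqrt(502.16) = 22.4089
Z = (x - mean) / std
= (39 - 53.8) / 22.4089
= -14.8 / 22.4089
= -0.66

-0.66


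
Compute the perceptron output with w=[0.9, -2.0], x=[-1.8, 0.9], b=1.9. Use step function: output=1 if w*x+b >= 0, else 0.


z = w . x + b
= 0.9*-1.8 + -2.0*0.9 + 1.9
= -1.62 + -1.8 + 1.9
= -3.42 + 1.9
= -1.52
Since z = -1.52 < 0, output = 0

0


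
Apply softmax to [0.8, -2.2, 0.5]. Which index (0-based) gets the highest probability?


Softmax is a monotonic transformation, so it preserves the argmax.
We need to find the index of the maximum logit.
Index 0: 0.8
Index 1: -2.2
Index 2: 0.5
Maximum logit = 0.8 at index 0

0


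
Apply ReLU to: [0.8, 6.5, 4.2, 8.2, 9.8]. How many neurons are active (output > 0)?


ReLU(x) = max(0, x) for each element:
ReLU(0.8) = 0.8
ReLU(6.5) = 6.5
ReLU(4.2) = 4.2
ReLU(8.2) = 8.2
ReLU(9.8) = 9.8
Active neurons (>0): 5

5


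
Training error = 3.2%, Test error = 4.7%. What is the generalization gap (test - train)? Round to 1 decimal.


Generalization gap = test_error - train_error
= 4.7 - 3.2
= 1.5%
A small gap suggests good generalization.

1.5


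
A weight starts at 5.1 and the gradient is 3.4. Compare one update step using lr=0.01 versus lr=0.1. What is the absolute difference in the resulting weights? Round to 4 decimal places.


With lr=0.01: w_new = 5.1 - 0.01 * 3.4 = 5.066
With lr=0.1: w_new = 5.1 - 0.1 * 3.4 = 4.76
Absolute difference = |5.066 - 4.76|
= 0.3060

0.3060


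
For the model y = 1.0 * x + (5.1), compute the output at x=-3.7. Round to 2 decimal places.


y = 1.0 * -3.7 + (5.1)
= -3.7 + (5.1)
= 1.40

1.40


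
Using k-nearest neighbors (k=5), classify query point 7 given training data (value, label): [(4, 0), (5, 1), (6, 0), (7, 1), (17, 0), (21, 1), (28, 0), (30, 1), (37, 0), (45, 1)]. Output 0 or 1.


Distances from query 7:
Point 7 (class 1): distance = 0
Point 6 (class 0): distance = 1
Point 5 (class 1): distance = 2
Point 4 (class 0): distance = 3
Point 17 (class 0): distance = 10
K=5 nearest neighbors: classes = [1, 0, 1, 0, 0]
Votes for class 1: 2 / 5
Majority vote => class 0

0


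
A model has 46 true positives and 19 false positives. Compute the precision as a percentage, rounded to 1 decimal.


Precision = TP / (TP + FP) * 100
= 46 / (46 + 19)
= 46 / 65
= 0.7077
= 70.8%

70.8


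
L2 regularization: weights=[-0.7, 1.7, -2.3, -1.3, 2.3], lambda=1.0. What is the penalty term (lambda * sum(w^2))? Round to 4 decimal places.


Squaring each weight:
(-0.7)^2 = 0.49
1.7^2 = 2.89
(-2.3)^2 = 5.29
(-1.3)^2 = 1.69
2.3^2 = 5.29
Sum of squares = 15.65
Penalty = 1.0 * 15.65 = 15.6500

15.6500


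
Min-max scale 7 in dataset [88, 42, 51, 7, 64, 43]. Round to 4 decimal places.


Min = 7, Max = 88
Range = 88 - 7 = 81
Scaled = (x - min) / (max - min)
= (7 - 7) / 81
= 0 / 81
= 0.0000

0.0000


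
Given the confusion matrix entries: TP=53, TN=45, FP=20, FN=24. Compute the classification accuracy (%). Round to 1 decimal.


Accuracy = (TP + TN) / (TP + TN + FP + FN) * 100
= (53 + 45) / (53 + 45 + 20 + 24)
= 98 / 142
= 0.6901
= 69.0%

69.0


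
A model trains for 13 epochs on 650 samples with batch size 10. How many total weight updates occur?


Iterations per epoch = 650 / 10 = 65
Total updates = iterations_per_epoch * epochs
= 65 * 13
= 845

845


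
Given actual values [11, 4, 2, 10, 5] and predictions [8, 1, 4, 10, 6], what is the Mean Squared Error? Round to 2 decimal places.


Differences: [3, 3, -2, 0, -1]
Squared errors: [9, 9, 4, 0, 1]
Sum of squared errors = 23
MSE = 23 / 5 = 4.60

4.60


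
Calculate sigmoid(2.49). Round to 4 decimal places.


sigmoid(z) = 1 / (1 + exp(-z))
exp(-(2.49)) = exp(-2.49) = 0.0829
1 + 0.0829 = 1.0829
1 / 1.0829 = 0.9234

0.9234


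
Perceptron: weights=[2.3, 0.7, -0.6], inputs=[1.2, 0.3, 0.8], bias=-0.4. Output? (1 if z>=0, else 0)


z = w . x + b
= 2.3*1.2 + 0.7*0.3 + -0.6*0.8 + -0.4
= 2.76 + 0.21 + -0.48 + -0.4
= 2.49 + -0.4
= 2.09
Since z = 2.09 >= 0, output = 1

1


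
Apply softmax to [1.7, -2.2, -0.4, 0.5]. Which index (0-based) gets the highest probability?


Softmax is a monotonic transformation, so it preserves the argmax.
We need to find the index of the maximum logit.
Index 0: 1.7
Index 1: -2.2
Index 2: -0.4
Index 3: 0.5
Maximum logit = 1.7 at index 0

0


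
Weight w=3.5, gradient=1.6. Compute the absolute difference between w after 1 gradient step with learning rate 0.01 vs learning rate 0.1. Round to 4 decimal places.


With lr=0.01: w_new = 3.5 - 0.01 * 1.6 = 3.484
With lr=0.1: w_new = 3.5 - 0.1 * 1.6 = 3.34
Absolute difference = |3.484 - 3.34|
= 0.1440

0.1440


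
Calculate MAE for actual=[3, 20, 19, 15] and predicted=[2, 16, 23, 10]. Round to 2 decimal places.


Absolute errors: [1, 4, 4, 5]
Sum of absolute errors = 14
MAE = 14 / 4 = 3.50

3.50


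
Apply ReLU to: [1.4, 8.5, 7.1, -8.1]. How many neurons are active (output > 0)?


ReLU(x) = max(0, x) for each element:
ReLU(1.4) = 1.4
ReLU(8.5) = 8.5
ReLU(7.1) = 7.1
ReLU(-8.1) = 0
Active neurons (>0): 3

3


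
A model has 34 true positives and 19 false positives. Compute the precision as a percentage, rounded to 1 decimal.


Precision = TP / (TP + FP) * 100
= 34 / (34 + 19)
= 34 / 53
= 0.6415
= 64.2%

64.2


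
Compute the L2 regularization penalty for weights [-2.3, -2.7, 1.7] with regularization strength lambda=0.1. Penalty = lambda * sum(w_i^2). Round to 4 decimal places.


Squaring each weight:
(-2.3)^2 = 5.29
(-2.7)^2 = 7.29
1.7^2 = 2.89
Sum of squares = 15.47
Penalty = 0.1 * 15.47 = 1.5470

1.5470


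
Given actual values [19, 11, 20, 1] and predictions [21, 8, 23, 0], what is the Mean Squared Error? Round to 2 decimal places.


Differences: [-2, 3, -3, 1]
Squared errors: [4, 9, 9, 1]
Sum of squared errors = 23
MSE = 23 / 4 = 5.75

5.75


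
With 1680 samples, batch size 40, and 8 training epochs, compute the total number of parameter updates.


Iterations per epoch = 1680 / 40 = 42
Total updates = iterations_per_epoch * epochs
= 42 * 8
= 336

336


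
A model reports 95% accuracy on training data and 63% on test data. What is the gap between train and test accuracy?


Gap = train_accuracy - test_accuracy
= 95 - 63
= 32%
This large gap strongly indicates overfitting.

32


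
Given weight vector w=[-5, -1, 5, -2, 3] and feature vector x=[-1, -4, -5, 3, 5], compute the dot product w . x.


Element-wise products:
-5 * -1 = 5
-1 * -4 = 4
5 * -5 = -25
-2 * 3 = -6
3 * 5 = 15
Sum = 5 + 4 + -25 + -6 + 15
= -7

-7


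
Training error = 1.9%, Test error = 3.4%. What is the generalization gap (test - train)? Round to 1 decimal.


Generalization gap = test_error - train_error
= 3.4 - 1.9
= 1.5%
A small gap suggests good generalization.

1.5


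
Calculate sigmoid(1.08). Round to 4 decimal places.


sigmoid(z) = 1 / (1 + exp(-z))
exp(-(1.08)) = exp(-1.08) = 0.3396
1 + 0.3396 = 1.3396
1 / 1.3396 = 0.7465

0.7465


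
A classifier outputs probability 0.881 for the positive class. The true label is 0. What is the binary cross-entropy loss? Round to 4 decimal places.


For y=0: Loss = -log(1-p)
= -log(1 - 0.881)
= -log(0.119)
= -(-2.1286)
= 2.1286

2.1286


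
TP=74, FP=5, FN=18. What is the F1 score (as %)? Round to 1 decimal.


Precision = TP / (TP + FP) = 74 / 79 = 0.9367
Recall = TP / (TP + FN) = 74 / 92 = 0.8043
F1 = 2 * P * R / (P + R)
= 2 * 0.9367 * 0.8043 / (0.9367 + 0.8043)
= 1.5069 / 1.7411
= 0.8655
As percentage: 86.5%

86.5


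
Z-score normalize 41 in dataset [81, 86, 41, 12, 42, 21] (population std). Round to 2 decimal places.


Mean = (81 + 86 + 41 + 12 + 42 + 21) / 6 = 47.1667
Variance = sum((x_i - mean)^2) / n = 773.1389
Std = sqrt(773.1389) = 27.8054
Z = (x - mean) / std
= (41 - 47.1667) / 27.8054
= -6.1667 / 27.8054
= -0.22

-0.22


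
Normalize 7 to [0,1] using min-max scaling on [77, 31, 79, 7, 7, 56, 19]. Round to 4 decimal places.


Min = 7, Max = 79
Range = 79 - 7 = 72
Scaled = (x - min) / (max - min)
= (7 - 7) / 72
= 0 / 72
= 0.0000

0.0000


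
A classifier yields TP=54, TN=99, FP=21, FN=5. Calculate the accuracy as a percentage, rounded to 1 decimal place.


Accuracy = (TP + TN) / (TP + TN + FP + FN) * 100
= (54 + 99) / (54 + 99 + 21 + 5)
= 153 / 179
= 0.8547
= 85.5%

85.5


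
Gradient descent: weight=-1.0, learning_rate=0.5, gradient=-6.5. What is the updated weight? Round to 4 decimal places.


w_new = w_old - lr * gradient
= -1.0 - 0.5 * -6.5
= -1.0 - (-3.25)
= 2.2500

2.2500


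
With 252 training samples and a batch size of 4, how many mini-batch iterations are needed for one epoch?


Iterations per epoch = dataset_size / batch_size
= 252 / 4
= 63

63


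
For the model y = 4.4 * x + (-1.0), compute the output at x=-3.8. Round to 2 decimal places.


y = 4.4 * -3.8 + (-1.0)
= -16.72 + (-1.0)
= -17.72

-17.72


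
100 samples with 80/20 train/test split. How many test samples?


Train samples = 100 * 80% = 80
Test samples = 100 - 80
= 20

20


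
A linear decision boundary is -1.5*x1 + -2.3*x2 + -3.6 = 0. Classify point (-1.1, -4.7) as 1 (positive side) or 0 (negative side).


Compute -1.5 * -1.1 + -2.3 * -4.7 + -3.6
= 1.65 + 10.81 + -3.6
= 8.86
Since 8.86 >= 0, the point is on the positive side.

1


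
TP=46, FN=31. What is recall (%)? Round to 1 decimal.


Recall = TP / (TP + FN) * 100
= 46 / (46 + 31)
= 46 / 77
= 0.5974
= 59.7%

59.7


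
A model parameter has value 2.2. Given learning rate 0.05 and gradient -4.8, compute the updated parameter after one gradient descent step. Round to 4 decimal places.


w_new = w_old - lr * gradient
= 2.2 - 0.05 * -4.8
= 2.2 - (-0.24)
= 2.4400

2.4400


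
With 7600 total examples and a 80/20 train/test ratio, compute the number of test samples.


Train samples = 7600 * 80% = 6080
Test samples = 7600 - 6080
= 1520

1520


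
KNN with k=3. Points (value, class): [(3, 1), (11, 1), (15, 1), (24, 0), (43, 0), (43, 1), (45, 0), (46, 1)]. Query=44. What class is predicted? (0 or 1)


Distances from query 44:
Point 43 (class 0): distance = 1
Point 45 (class 0): distance = 1
Point 43 (class 1): distance = 1
K=3 nearest neighbors: classes = [0, 0, 1]
Votes for class 1: 1 / 3
Majority vote => class 0

0


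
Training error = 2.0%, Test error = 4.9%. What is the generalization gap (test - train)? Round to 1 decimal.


Generalization gap = test_error - train_error
= 4.9 - 2.0
= 2.9%
A moderate gap.

2.9


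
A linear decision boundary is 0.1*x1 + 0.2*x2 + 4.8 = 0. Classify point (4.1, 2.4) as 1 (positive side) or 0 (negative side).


Compute 0.1 * 4.1 + 0.2 * 2.4 + 4.8
= 0.41 + 0.48 + 4.8
= 5.69
Since 5.69 >= 0, the point is on the positive side.

1
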